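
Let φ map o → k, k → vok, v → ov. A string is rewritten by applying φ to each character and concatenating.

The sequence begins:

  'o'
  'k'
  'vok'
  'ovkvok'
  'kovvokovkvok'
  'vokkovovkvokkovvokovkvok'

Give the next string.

φ(vokkovovkvokkovvokovkvok) expands symbol-by-symbol to ov k vok vok k ov k ov vok ov k vok vok k ov ov k vok k ov vok ov k vok; joining the 24 pieces gives the next term.

ovkvokvokkovkovvokovkvokvokkovovkvokkovvokovkvok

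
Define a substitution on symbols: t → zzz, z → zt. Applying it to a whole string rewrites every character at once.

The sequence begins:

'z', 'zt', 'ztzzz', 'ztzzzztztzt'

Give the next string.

ztzzzztztztztzzzztzzzztzzz

Apply φ to ztzzzztztzt symbol by symbol: z→zt, t→zzz, z→zt, z→zt, z→zt, z→zt, t→zzz, z→zt, t→zzz, z→zt, t→zzz; joined: zt zzz zt zt zt zt zzz zt zzz zt zzz.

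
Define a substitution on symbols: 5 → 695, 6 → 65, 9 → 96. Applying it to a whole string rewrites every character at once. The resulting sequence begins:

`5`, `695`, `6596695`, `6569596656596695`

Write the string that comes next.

Rewriting the 16 symbols of 6569596656596695 one by one yields 65 695 65 96 695 96 65 65 695 65 695 96 65 65 96 695; concatenated:

6569565966959665656956569596656596695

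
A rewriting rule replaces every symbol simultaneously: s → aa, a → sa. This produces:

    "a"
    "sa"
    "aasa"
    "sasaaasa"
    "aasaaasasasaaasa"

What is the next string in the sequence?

Replace each of the 16 characters of aasaaasasasaaasa in place — sa sa aa sa sa sa aa sa aa sa aa sa sa sa aa sa — and concatenate.

sasaaasasasaaasaaasaaasasasaaasa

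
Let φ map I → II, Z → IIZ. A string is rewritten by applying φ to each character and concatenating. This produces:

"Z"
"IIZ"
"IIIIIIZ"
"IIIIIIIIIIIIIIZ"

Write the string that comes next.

Rewriting the 15 symbols of IIIIIIIIIIIIIIZ one by one yields II II II II II II II II II II II II II II IIZ; concatenated:

IIIIIIIIIIIIIIIIIIIIIIIIIIIIIIZ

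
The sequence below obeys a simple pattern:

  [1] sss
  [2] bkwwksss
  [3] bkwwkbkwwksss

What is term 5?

bkwwkbkwwkbkwwkbkwwksss

Each term is the previous one with bkwwk prepended.
From bkwwkbkwwksss, 2 further steps: bkwwkbkwwksss → bkwwkbkwwkbkwwksss → (answer).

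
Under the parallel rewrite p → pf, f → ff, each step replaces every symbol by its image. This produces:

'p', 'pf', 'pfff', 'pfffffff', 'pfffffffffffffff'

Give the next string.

pfffffffffffffffffffffffffffffff

Replace each of the 16 characters of pfffffffffffffff in place — pf ff ff ff ff ff ff ff ff ff ff ff ff ff ff ff — and concatenate.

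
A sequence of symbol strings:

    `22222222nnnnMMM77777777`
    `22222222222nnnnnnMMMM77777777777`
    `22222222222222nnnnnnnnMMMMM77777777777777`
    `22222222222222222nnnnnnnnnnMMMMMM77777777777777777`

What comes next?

22222222222222222222nnnnnnnnnnnnMMMMMMM77777777777777777777

Reading off run lengths: 2 runs 8, 11, 14, 17; n runs 4, 6, 8, 10; M runs 3, 4, 5, 6; 7 runs 8, 11, 14, 17 — each is linear in n, where the shown terms are n = 2, 3, 4, 5.
At n = 6 the blocks have lengths 20, 12, 7, 20.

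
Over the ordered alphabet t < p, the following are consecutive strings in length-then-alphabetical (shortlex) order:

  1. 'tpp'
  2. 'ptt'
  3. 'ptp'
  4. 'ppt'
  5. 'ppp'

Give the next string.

After ppp the length-3 strings are exhausted; the first length-4 string is 4 copies of t.

tttt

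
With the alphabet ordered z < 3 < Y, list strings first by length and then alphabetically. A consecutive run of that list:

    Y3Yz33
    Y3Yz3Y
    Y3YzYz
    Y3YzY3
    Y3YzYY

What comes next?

Y3Y3zz

Find the rightmost character of Y3YzYY below Y, bump it to the next letter, and reset everything to its right to z.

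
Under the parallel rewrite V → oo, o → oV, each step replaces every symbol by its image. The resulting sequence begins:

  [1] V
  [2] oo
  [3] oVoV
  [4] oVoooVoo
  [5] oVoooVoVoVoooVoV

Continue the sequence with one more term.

Rewriting the 16 symbols of oVoooVoVoVoooVoV one by one yields oV oo oV oV oV oo oV oo oV oo oV oV oV oo oV oo; concatenated:

oVoooVoVoVoooVoooVoooVoVoVoooVoo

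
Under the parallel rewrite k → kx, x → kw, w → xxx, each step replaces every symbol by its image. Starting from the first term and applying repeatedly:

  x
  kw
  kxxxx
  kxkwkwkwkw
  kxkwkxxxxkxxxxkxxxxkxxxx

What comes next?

Replace each of the 24 characters of kxkwkxxxxkxxxxkxxxxkxxxx in place — kx kw kx xxx kx kw kw kw kw kx kw kw kw kw kx kw kw kw kw kx kw kw kw kw — and concatenate.

kxkwkxxxxkxkwkwkwkwkxkwkwkwkwkxkwkwkwkwkxkwkwkwkw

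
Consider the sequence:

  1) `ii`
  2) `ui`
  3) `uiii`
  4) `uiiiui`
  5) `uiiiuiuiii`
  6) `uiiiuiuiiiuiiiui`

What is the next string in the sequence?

uiiiuiuiiiuiiiuiuiiiuiuiii

Each term (from the third on) is the previous term followed by the one before it: term 3 = ui·ii = uiii.
The next term joins uiiiuiuiiiuiiiui and uiiiuiuiii.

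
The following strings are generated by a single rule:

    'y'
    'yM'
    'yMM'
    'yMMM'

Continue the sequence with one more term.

yMMMM

Every step adds M to the end: s(k+1) = s(k)·M.
So the next term is yMMM·M.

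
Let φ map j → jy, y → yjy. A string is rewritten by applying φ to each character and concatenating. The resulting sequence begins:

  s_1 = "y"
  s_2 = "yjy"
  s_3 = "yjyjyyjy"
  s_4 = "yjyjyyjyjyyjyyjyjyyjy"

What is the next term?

φ(yjyjyyjyjyyjyyjyjyyjy) expands symbol-by-symbol to yjy jy yjy jy yjy yjy jy yjy jy yjy yjy jy yjy yjy jy yjy jy yjy yjy jy yjy; joining the 21 pieces gives the next term.

yjyjyyjyjyyjyyjyjyyjyjyyjyyjyjyyjyyjyjyyjyjyyjyyjyjyyjy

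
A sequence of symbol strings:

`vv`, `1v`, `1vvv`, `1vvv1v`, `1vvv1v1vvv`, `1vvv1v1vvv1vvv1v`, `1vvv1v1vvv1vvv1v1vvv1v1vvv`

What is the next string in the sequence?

Each term (from the third on) is the previous term followed by the one before it: term 3 = 1v·vv = 1vvv.
The next term joins 1vvv1v1vvv1vvv1v1vvv1v1vvv and 1vvv1v1vvv1vvv1v.

1vvv1v1vvv1vvv1v1vvv1v1vvv1vvv1v1vvv1vvv1v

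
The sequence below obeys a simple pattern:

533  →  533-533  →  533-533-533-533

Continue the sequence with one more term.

Every step duplicates the string with '-' between the halves.
Doubling 533-533-533-533 with '-' between the halves:

533-533-533-533-533-533-533-533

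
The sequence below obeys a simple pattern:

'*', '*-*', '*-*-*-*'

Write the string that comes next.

Each string is two copies of the previous one joined by '-'.
One more doubling of *-*-*-* gives the answer.

*-*-*-*-*-*-*-*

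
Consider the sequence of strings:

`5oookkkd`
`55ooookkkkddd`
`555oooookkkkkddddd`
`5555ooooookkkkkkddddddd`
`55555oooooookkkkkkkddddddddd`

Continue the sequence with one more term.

555555ooooooookkkkkkkkddddddddddd

Reading off run lengths: 5 runs 1, 2, 3, 4, 5; o runs 3, 4, 5, 6, 7; k runs 3, 4, 5, 6, 7; d runs 1, 3, 5, 7, 9 — each is linear in n (n = 1, 2, …).
Setting n = 6 gives 6, 8, 8, 11 characters in each block.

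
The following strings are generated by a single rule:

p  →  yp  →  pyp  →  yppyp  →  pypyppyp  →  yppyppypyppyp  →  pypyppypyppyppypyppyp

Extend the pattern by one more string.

yppyppypyppyppypyppypyppyppypyppyp

From term 3 onward, concatenate the second-to-last term with the last: p·yp = pyp, yp·pyp = yppyp, …
Continuing: yppyppypyppyp · pypyppypyppyppypyppyp gives term 8.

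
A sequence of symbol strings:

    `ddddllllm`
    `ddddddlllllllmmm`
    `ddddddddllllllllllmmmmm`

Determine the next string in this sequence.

ddddddddddlllllllllllllmmmmmmm

The n-th term is 2n+2 d's then 3n+1 l's then 2n-1 m's (n = 1, 2, …).
For the next term, n = 4, so the run lengths are 10, 13, 7.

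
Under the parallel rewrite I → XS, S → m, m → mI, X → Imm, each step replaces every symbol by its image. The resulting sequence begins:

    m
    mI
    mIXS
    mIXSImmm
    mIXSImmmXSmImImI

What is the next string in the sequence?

Rewriting the 16 symbols of mIXSImmmXSmImImI one by one yields mI XS Imm m XS mI mI mI Imm m mI XS mI XS mI XS; concatenated:

mIXSImmmXSmImImIImmmmIXSmIXSmIXS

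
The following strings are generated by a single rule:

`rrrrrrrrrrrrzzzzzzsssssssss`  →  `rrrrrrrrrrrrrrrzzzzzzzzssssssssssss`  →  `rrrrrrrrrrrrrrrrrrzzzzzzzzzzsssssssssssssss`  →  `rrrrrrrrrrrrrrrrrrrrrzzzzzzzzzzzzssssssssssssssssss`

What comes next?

Reading off run lengths: r runs 12, 15, 18, 21; z runs 6, 8, 10, 12; s runs 9, 12, 15, 18 — each is linear in n, where the shown terms are n = 3, 4, 5, 6.
Setting n = 7 gives 24, 14, 21 characters in each block.

rrrrrrrrrrrrrrrrrrrrrrrrzzzzzzzzzzzzzzsssssssssssssssssssss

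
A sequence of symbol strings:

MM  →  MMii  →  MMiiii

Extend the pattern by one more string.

Each term is the previous one with ii appended.
Applying this once more to MMiiii:

MMiiiiii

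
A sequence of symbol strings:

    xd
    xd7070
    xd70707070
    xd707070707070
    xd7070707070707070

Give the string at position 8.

xd7070707070707070707070707070

Each term is the previous one with 7070 appended.
From xd7070707070707070, 3 further steps: xd7070707070707070 → xd70707070707070707070 → xd707070707070707070707070 → (answer).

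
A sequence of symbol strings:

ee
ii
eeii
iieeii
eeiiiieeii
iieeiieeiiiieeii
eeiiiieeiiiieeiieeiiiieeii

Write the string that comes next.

From term 3 onward, concatenate the second-to-last term with the last: ee·ii = eeii, ii·eeii = iieeii, …
The next term joins iieeiieeiiiieeii and eeiiiieeiiiieeiieeiiiieeii.

iieeiieeiiiieeiieeiiiieeiiiieeiieeiiiieeii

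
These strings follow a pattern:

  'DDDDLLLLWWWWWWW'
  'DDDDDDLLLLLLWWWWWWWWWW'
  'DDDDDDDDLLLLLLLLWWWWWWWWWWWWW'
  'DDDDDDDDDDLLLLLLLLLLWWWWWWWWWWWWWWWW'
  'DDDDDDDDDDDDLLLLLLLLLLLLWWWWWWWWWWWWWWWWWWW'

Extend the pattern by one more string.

Each string has the form D^{2n} L^{2n} W^{3n+1}, where the shown terms are n = 2, 3, 4, 5, 6.
Setting n = 7 gives 14, 14, 22 characters in each block.

DDDDDDDDDDDDDDLLLLLLLLLLLLLLWWWWWWWWWWWWWWWWWWWWWW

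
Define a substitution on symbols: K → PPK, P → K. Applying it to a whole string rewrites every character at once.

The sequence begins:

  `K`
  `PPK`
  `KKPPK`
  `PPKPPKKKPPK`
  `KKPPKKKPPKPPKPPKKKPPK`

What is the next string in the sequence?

Rewriting the 21 symbols of KKPPKKKPPKPPKPPKKKPPK one by one yields PPK PPK K K PPK PPK PPK K K PPK K K PPK K K PPK PPK PPK K K PPK; concatenated:

PPKPPKKKPPKPPKPPKKKPPKKKPPKKKPPKPPKPPKKKPPK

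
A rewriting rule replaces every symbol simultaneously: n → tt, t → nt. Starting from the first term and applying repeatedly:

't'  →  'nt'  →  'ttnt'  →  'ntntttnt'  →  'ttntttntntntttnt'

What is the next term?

Replace each of the 16 characters of ttntttntntntttnt in place — nt nt tt nt nt nt tt nt tt nt tt nt nt nt tt nt — and concatenate.

ntntttntntntttntttntttntntntttnt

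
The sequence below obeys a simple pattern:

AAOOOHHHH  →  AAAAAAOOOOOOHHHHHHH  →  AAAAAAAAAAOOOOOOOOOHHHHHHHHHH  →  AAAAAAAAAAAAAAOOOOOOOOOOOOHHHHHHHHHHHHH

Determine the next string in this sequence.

AAAAAAAAAAAAAAAAAAOOOOOOOOOOOOOOOHHHHHHHHHHHHHHHH

Term n consists of 4n-2 A's, followed by 3n O's, followed by 3n+1 H's (n = 1, 2, …).
For the next term, n = 5, so the run lengths are 18, 15, 16.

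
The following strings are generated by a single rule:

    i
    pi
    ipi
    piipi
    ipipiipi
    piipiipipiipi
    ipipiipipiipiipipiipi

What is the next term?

piipiipipiipiipipiipipiipiipipiipi

Each term (from the third on) is the two preceding terms concatenated in order: term 3 = i·pi = ipi.
So term 8 is piipiipipiipi·ipipiipipiipiipipiipi.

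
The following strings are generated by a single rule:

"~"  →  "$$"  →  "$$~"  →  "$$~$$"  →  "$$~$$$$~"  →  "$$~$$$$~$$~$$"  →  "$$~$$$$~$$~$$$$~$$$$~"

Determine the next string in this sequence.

This is a Fibonacci-style word recurrence s(k) = s(k−1)·s(k−2): e.g. $$·~ = $$~.
So term 8 is $$~$$$$~$$~$$$$~$$$$~·$$~$$$$~$$~$$.

$$~$$$$~$$~$$$$~$$$$~$$~$$$$~$$~$$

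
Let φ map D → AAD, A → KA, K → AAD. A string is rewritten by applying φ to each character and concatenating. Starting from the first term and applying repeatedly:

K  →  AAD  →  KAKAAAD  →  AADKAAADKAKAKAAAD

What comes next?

Rewriting the 17 symbols of AADKAAADKAKAKAAAD one by one yields KA KA AAD AAD KA KA KA AAD AAD KA AAD KA AAD KA KA KA AAD; concatenated:

KAKAAADAADKAKAKAAADAADKAAADKAAADKAKAKAAAD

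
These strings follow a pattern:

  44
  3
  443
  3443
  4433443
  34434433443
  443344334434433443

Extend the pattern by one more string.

34434433443443344334434433443

From term 3 onward, concatenate the second-to-last term with the last: 44·3 = 443, 3·443 = 3443, …
So term 8 is 34434433443·443344334434433443.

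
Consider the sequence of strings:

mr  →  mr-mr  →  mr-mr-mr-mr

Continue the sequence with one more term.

Every step duplicates the string with '-' between the halves.
Doubling mr-mr-mr-mr with '-' between the halves:

mr-mr-mr-mr-mr-mr-mr-mr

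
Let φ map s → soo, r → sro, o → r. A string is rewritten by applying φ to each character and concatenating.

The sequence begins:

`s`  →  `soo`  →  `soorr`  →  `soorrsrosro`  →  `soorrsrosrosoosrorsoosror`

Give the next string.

Rewriting the 25 symbols of soorrsrosrosoosrorsoosror one by one yields soo r r sro sro soo sro r soo sro r soo r r soo sro r sro soo r r soo sro r sro; concatenated:

soorrsrosrosoosrorsoosrorsoorrsoosrorsrosoorrsoosrorsro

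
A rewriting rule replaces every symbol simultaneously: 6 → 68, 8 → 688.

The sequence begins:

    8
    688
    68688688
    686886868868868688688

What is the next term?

6868868688688686886868868868688688686886868868868688688

Applying the rule to each of the 21 symbols of 686886868868868688688 gives the pieces 68 688 68 688 688 68 688 68 688 688 68 688 688 68 688 68 688 688 68 688 688, which concatenate to the answer.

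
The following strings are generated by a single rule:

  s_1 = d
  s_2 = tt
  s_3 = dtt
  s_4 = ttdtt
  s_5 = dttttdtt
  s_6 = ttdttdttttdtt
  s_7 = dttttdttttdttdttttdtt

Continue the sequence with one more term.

ttdttdttttdttdttttdttttdttdttttdtt

Each term (from the third on) is the two preceding terms concatenated in order: term 3 = d·tt = dtt.
Continuing: ttdttdttttdtt · dttttdttttdttdttttdtt gives term 8.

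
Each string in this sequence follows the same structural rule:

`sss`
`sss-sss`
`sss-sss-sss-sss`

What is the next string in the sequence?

sss-sss-sss-sss-sss-sss-sss-sss

s(k+1) = s(k)·-·s(k) — each term doubles the last with '-' between the halves.
So the next term is two copies of sss-sss-sss-sss with '-' between the halves.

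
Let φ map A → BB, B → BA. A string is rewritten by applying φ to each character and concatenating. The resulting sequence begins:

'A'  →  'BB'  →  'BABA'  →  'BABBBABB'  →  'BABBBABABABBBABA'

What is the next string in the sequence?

Rewriting the 16 symbols of BABBBABABABBBABA one by one yields BA BB BA BA BA BB BA BB BA BB BA BA BA BB BA BB; concatenated:

BABBBABABABBBABBBABBBABABABBBABB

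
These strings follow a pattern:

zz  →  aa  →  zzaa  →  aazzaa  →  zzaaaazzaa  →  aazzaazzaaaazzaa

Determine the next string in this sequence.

zzaaaazzaaaazzaazzaaaazzaa

This is a Fibonacci-style word recurrence s(k) = s(k−2)·s(k−1): e.g. zz·aa = zzaa.
So term 7 is zzaaaazzaa·aazzaazzaaaazzaa.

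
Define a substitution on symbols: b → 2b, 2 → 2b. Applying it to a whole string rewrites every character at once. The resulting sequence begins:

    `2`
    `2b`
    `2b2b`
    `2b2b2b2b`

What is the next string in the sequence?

2b2b2b2b2b2b2b2b

Apply φ to 2b2b2b2b symbol by symbol: 2→2b, b→2b, 2→2b, b→2b, 2→2b, b→2b, 2→2b, b→2b; joined: 2b 2b 2b 2b 2b 2b 2b 2b.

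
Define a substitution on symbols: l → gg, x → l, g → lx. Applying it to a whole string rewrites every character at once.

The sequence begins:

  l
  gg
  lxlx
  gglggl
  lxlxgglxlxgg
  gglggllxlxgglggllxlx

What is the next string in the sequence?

Applying the rule to each of the 20 symbols of gglggllxlxgglggllxlx gives the pieces lx lx gg lx lx gg gg l gg l lx lx gg lx lx gg gg l gg l, which concatenate to the answer.

lxlxgglxlxgggglggllxlxgglxlxgggglggl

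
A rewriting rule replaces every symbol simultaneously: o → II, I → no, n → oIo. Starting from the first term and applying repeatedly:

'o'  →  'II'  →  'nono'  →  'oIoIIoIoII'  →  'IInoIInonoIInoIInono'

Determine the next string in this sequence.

φ(IInoIInonoIInoIInono) expands symbol-by-symbol to no no oIo II no no oIo II oIo II no no oIo II no no oIo II oIo II; joining the 20 pieces gives the next term.

nonooIoIInonooIoIIoIoIInonooIoIInonooIoIIoIoII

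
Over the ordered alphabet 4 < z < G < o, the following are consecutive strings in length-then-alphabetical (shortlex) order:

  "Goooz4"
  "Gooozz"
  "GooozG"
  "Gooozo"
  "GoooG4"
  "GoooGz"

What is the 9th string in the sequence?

Goooo4

Continuing the enumeration 3 steps past GoooGz: GoooGz → GoooGG → GoooGo → (answer).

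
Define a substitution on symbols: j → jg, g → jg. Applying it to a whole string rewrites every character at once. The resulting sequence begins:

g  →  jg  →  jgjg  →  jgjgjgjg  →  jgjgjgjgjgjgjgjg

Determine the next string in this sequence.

jgjgjgjgjgjgjgjgjgjgjgjgjgjgjgjg

Replace each of the 16 characters of jgjgjgjgjgjgjgjg in place — jg jg jg jg jg jg jg jg jg jg jg jg jg jg jg jg — and concatenate.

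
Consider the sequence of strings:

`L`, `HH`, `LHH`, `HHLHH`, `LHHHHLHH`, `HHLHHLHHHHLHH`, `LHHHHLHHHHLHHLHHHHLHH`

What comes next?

This is a Fibonacci-style word recurrence s(k) = s(k−2)·s(k−1): e.g. L·HH = LHH.
Continuing: HHLHHLHHHHLHH · LHHHHLHHHHLHHLHHHHLHH gives term 8.

HHLHHLHHHHLHHLHHHHLHHHHLHHLHHHHLHH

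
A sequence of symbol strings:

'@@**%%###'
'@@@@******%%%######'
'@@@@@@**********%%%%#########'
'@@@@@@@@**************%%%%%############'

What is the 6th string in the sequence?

@@@@@@@@@@@@**********************%%%%%%%##################

Each string has the form @^{2n} *^{4n-2} %^{n+1} #^{3n} (n = 1, 2, …).
Setting n = 6 gives 12, 22, 7, 18 characters in each block.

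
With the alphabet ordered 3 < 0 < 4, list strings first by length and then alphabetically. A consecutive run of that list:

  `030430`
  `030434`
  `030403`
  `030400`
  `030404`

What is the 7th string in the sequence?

030440

Continuing the enumeration 2 steps past 030404: 030404 → 030443 → (answer).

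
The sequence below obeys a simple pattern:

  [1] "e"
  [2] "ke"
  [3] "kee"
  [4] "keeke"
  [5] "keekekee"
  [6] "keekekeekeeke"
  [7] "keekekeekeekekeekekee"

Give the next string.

keekekeekeekekeekekeekeekekeekeeke

From term 3 onward, concatenate the last term with the second-to-last: ke·e = kee, kee·ke = keeke, …
So term 8 is keekekeekeekekeekekee·keekekeekeeke.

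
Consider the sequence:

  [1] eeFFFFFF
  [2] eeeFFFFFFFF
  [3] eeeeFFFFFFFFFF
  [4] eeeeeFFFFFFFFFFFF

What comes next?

Reading off run lengths: e runs 2, 3, 4, 5; F runs 6, 8, 10, 12 — each is linear in n, where the shown terms are n = 3, 4, 5, 6.
Setting n = 7 gives 6, 14 characters in each block.

eeeeeeFFFFFFFFFFFFFF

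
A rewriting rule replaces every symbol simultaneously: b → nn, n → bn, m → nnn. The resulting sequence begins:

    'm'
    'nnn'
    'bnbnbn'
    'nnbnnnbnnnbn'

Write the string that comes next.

bnbnnnbnbnbnnnbnbnbnnnbn

Apply φ to nnbnnnbnnnbn symbol by symbol: n→bn, n→bn, b→nn, n→bn, n→bn, n→bn, b→nn, n→bn, n→bn, n→bn, b→nn, n→bn; joined: bn bn nn bn bn bn nn bn bn bn nn bn.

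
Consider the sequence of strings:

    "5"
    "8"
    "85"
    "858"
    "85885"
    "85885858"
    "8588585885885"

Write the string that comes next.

858858588588585885858

Each term (from the third on) is the previous term followed by the one before it: term 3 = 8·5 = 85.
Continuing: 8588585885885 · 85885858 gives term 8.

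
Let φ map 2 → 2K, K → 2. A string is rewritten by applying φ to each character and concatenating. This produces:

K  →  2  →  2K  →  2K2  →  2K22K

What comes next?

Expanding 2K22K: 2→2K, K→2, 2→2K, 2→2K, K→2. Concatenated: 2K 2 2K 2K 2.

2K22K2K2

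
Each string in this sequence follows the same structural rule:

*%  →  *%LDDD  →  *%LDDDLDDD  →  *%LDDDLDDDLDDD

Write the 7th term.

Every step adds LDDD to the end: s(k+1) = s(k)·LDDD.
From *%LDDDLDDDLDDD, 3 further steps: *%LDDDLDDDLDDD → *%LDDDLDDDLDDDLDDD → *%LDDDLDDDLDDDLDDDLDDD → (answer).

*%LDDDLDDDLDDDLDDDLDDDLDDD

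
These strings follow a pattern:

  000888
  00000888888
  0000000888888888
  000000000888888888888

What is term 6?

Each string has the form 0^{2n+1} 8^{3n} (n = 1, 2, …).
For term 6, n = 6, so the run lengths are 13, 18.

0000000000000888888888888888888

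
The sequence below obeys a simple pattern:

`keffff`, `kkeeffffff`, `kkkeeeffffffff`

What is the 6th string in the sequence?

The n-th term is n k's then n e's then 2n+2 f's (n = 1, 2, …).
At n = 6 the blocks have lengths 6, 6, 14.

kkkkkkeeeeeeffffffffffffff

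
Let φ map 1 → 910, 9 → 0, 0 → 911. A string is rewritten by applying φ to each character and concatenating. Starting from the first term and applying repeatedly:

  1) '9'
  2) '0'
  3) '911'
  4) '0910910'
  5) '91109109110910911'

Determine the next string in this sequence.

09109109110910911091091091109109110910910

Replace each of the 17 characters of 91109109110910911 in place — 0 910 910 911 0 910 911 0 910 910 911 0 910 911 0 910 910 — and concatenate.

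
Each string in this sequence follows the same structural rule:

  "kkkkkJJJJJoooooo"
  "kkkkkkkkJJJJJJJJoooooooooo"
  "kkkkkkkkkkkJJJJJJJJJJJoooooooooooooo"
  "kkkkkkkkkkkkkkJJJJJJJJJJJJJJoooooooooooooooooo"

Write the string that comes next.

Each string has the form k^{3n+2} J^{3n+2} o^{4n+2} (n = 1, 2, …).
Setting n = 5 gives 17, 17, 22 characters in each block.

kkkkkkkkkkkkkkkkkJJJJJJJJJJJJJJJJJoooooooooooooooooooooo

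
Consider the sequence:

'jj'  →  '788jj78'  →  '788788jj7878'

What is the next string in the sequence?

s(k+1) = 788·s(k)·78, so each term gains 788 as a prefix and 78 as a suffix.
One more step from 788788jj7878 gives the answer.

788788788jj787878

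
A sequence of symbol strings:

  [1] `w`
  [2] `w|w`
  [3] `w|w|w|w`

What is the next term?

Each string is two copies of the previous one joined by '|'.
So the next term is two copies of w|w|w|w with '|' between the halves.

w|w|w|w|w|w|w|w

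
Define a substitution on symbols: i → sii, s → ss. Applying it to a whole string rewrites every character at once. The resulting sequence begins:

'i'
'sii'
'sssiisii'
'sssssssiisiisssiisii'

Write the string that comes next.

Rewriting the 20 symbols of sssssssiisiisssiisii one by one yields ss ss ss ss ss ss ss sii sii ss sii sii ss ss ss sii sii ss sii sii; concatenated:

sssssssssssssssiisiisssiisiisssssssiisiisssiisii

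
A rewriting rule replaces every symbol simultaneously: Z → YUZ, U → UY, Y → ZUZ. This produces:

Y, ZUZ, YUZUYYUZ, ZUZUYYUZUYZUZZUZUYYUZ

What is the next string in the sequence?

Applying the rule to each of the 21 symbols of ZUZUYYUZUYZUZZUZUYYUZ gives the pieces YUZ UY YUZ UY ZUZ ZUZ UY YUZ UY ZUZ YUZ UY YUZ YUZ UY YUZ UY ZUZ ZUZ UY YUZ, which concatenate to the answer.

YUZUYYUZUYZUZZUZUYYUZUYZUZYUZUYYUZYUZUYYUZUYZUZZUZUYYUZ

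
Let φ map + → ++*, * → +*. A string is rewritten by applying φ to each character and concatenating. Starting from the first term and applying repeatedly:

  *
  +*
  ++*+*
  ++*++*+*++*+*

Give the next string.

φ(++*++*+*++*+*) expands symbol-by-symbol to ++* ++* +* ++* ++* +* ++* +* ++* ++* +* ++* +*; joining the 13 pieces gives the next term.

++*++*+*++*++*+*++*+*++*++*+*++*+*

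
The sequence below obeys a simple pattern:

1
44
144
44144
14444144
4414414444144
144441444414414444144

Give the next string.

Each term (from the third on) is the two preceding terms concatenated in order: term 3 = 1·44 = 144.
The next term joins 4414414444144 and 144441444414414444144.

4414414444144144441444414414444144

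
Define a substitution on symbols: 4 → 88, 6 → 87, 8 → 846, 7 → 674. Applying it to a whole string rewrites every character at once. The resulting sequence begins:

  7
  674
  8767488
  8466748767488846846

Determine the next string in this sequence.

Rewriting the 19 symbols of 8466748767488846846 one by one yields 846 88 87 87 674 88 846 674 87 674 88 846 846 846 88 87 846 88 87; concatenated:

84688878767488846674876748884684684688878468887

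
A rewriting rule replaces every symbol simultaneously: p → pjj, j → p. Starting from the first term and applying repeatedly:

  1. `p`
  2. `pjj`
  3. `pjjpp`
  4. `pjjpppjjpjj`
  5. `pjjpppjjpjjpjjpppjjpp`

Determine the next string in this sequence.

pjjpppjjpjjpjjpppjjpppjjpppjjpjjpjjpppjjpjj

Replace each of the 21 characters of pjjpppjjpjjpjjpppjjpp in place — pjj p p pjj pjj pjj p p pjj p p pjj p p pjj pjj pjj p p pjj pjj — and concatenate.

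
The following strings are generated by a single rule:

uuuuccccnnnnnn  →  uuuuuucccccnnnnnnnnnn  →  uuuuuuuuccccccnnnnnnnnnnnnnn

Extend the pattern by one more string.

uuuuuuuuuucccccccnnnnnnnnnnnnnnnnnn

Reading off run lengths: u runs 4, 6, 8; c runs 4, 5, 6; n runs 6, 10, 14 — each is linear in n (n = 1, 2, …).
Setting n = 4 gives 10, 7, 18 characters in each block.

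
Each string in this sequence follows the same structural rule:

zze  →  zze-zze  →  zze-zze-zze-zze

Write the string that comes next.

Each string is two copies of the previous one joined by '-'.
One more doubling of zze-zze-zze-zze gives the answer.

zze-zze-zze-zze-zze-zze-zze-zze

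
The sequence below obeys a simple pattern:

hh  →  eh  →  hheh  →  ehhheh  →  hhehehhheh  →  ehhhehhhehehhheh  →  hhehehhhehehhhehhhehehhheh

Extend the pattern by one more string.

ehhhehhhehehhhehhhehehhhehehhhehhhehehhheh

Each term (from the third on) is the two preceding terms concatenated in order: term 3 = hh·eh = hheh.
So term 8 is ehhhehhhehehhheh·hhehehhhehehhhehhhehehhheh.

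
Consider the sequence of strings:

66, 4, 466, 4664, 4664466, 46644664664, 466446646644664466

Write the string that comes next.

46644664664466446646644664664

From term 3 onward, concatenate the last term with the second-to-last: 4·66 = 466, 466·4 = 4664, …
Continuing: 466446646644664466 · 46644664664 gives term 8.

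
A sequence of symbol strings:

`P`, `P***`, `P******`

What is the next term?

Each term is the previous one with *** appended.
Applying this once more to P******:

P*********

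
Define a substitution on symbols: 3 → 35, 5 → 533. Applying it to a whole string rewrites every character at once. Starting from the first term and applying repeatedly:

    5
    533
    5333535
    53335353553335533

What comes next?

53335353553335533355335333535355335333535

Replace each of the 17 characters of 53335353553335533 in place — 533 35 35 35 533 35 533 35 533 533 35 35 35 533 533 35 35 — and concatenate.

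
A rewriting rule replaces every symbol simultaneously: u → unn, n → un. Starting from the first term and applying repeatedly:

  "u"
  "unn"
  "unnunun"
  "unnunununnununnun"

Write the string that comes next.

Replace each of the 17 characters of unnunununnununnun in place — unn un un unn un unn un unn un un unn un unn un un unn un — and concatenate.

unnunununnununnununnunununnununnunununnun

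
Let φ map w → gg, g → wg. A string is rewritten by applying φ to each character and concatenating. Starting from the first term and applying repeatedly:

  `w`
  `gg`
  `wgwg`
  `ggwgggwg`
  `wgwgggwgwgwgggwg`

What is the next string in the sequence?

Rewriting the 16 symbols of wgwgggwgwgwgggwg one by one yields gg wg gg wg wg wg gg wg gg wg gg wg wg wg gg wg; concatenated:

ggwgggwgwgwgggwgggwgggwgwgwgggwg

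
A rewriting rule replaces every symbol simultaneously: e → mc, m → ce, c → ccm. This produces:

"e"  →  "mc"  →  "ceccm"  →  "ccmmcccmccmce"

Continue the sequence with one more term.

Replace each of the 13 characters of ccmmcccmccmce in place — ccm ccm ce ce ccm ccm ccm ce ccm ccm ce ccm mc — and concatenate.

ccmccmcececcmccmccmceccmccmceccmmc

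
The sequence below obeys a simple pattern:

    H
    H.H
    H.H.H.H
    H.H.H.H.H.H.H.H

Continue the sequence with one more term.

s(k+1) = s(k)·.·s(k) — each term doubles the last with '.' between the halves.
One more doubling of H.H.H.H.H.H.H.H gives the answer.

H.H.H.H.H.H.H.H.H.H.H.H.H.H.H.H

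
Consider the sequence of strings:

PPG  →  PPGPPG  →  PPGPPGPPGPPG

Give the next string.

PPGPPGPPGPPGPPGPPGPPGPPG

s(k+1) = s(k)·s(k) — each term doubles the last.
One more doubling of PPGPPGPPGPPG gives the answer.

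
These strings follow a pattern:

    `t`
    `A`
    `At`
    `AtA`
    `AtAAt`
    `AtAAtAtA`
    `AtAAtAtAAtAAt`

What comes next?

AtAAtAtAAtAAtAtAAtAtA

From term 3 onward, concatenate the last term with the second-to-last: A·t = At, At·A = AtA, …
The next term joins AtAAtAtAAtAAt and AtAAtAtA.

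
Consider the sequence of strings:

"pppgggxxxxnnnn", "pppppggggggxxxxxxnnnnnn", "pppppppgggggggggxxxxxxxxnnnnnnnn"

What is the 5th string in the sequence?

Reading off run lengths: p runs 3, 5, 7; g runs 3, 6, 9; x runs 4, 6, 8; n runs 4, 6, 8 — each is linear in n (n = 1, 2, …).
For term 5, n = 5, so the run lengths are 11, 15, 12, 12.

pppppppppppgggggggggggggggxxxxxxxxxxxxnnnnnnnnnnnn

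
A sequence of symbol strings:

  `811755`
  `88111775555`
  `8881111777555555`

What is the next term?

888811111777755555555

Term n consists of n 8's, followed by n+1 1's, followed by n 7's, followed by 2n 5's (n = 1, 2, …).
Setting n = 4 gives 4, 5, 4, 8 characters in each block.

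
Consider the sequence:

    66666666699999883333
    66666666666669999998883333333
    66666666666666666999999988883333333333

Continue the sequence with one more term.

Reading off run lengths: 6 runs 9, 13, 17; 9 runs 5, 6, 7; 8 runs 2, 3, 4; 3 runs 4, 7, 10 — each is linear in n, where the shown terms are n = 2, 3, 4.
At n = 5 the blocks have lengths 21, 8, 5, 13.

66666666666666666666699999999888883333333333333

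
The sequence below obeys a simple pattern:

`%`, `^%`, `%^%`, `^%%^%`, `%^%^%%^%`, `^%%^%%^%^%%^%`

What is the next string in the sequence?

This is a Fibonacci-style word recurrence s(k) = s(k−2)·s(k−1): e.g. %·^% = %^%.
Continuing: %^%^%%^% · ^%%^%%^%^%%^% gives term 7.

%^%^%%^%^%%^%%^%^%%^%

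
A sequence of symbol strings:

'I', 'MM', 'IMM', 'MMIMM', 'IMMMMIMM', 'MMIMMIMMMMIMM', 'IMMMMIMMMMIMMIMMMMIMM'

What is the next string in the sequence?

This is a Fibonacci-style word recurrence s(k) = s(k−2)·s(k−1): e.g. I·MM = IMM.
The next term joins MMIMMIMMMMIMM and IMMMMIMMMMIMMIMMMMIMM.

MMIMMIMMMMIMMIMMMMIMMMMIMMIMMMMIMM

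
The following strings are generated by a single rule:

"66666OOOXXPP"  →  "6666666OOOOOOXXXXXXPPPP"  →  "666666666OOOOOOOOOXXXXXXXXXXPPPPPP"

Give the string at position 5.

6666666666666OOOOOOOOOOOOOOOXXXXXXXXXXXXXXXXXXPPPPPPPPPP

Reading off run lengths: 6 runs 5, 7, 9; O runs 3, 6, 9; X runs 2, 6, 10; P runs 2, 4, 6 — each is linear in n (n = 1, 2, …).
For term 5, n = 5, so the run lengths are 13, 15, 18, 10.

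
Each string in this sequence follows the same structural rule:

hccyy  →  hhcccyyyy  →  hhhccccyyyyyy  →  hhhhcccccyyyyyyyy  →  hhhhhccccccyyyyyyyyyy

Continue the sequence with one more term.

hhhhhhcccccccyyyyyyyyyyyy

Each string has the form h^{n} c^{n+1} y^{2n} (n = 1, 2, …).
For the next term, n = 6, so the run lengths are 6, 7, 12.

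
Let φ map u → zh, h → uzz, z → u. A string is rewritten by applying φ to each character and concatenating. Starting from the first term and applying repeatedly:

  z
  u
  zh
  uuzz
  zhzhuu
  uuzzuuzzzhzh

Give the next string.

Apply φ to uuzzuuzzzhzh symbol by symbol: u→zh, u→zh, z→u, z→u, u→zh, u→zh, z→u, z→u, z→u, h→uzz, z→u, h→uzz; joined: zh zh u u zh zh u u u uzz u uzz.

zhzhuuzhzhuuuuzzuuzz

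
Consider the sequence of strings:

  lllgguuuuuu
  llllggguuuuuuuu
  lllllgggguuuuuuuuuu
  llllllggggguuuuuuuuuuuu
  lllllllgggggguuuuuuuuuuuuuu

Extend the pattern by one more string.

llllllllggggggguuuuuuuuuuuuuuuu

The n-th term is n l's then n-1 g's then 2n u's, where the shown terms are n = 3, 4, 5, 6, 7.
For the next term, n = 8, so the run lengths are 8, 7, 16.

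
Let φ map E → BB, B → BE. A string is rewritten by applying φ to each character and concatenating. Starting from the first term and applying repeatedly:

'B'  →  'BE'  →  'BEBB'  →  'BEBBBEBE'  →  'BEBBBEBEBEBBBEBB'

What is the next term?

Rewriting the 16 symbols of BEBBBEBEBEBBBEBB one by one yields BE BB BE BE BE BB BE BB BE BB BE BE BE BB BE BE; concatenated:

BEBBBEBEBEBBBEBBBEBBBEBEBEBBBEBE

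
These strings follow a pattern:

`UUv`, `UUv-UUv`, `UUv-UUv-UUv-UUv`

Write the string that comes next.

UUv-UUv-UUv-UUv-UUv-UUv-UUv-UUv

s(k+1) = s(k)·-·s(k) — each term doubles the last with '-' between the halves.
So the next term is two copies of UUv-UUv-UUv-UUv with '-' between the halves.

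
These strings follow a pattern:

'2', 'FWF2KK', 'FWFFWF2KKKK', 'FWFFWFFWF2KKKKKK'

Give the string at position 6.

Each term wraps the previous one in FWF on the left and KK on the right.
From FWFFWFFWF2KKKKKK, 2 further steps: FWFFWFFWF2KKKKKK → FWFFWFFWFFWF2KKKKKKKK → (answer).

FWFFWFFWFFWFFWF2KKKKKKKKKK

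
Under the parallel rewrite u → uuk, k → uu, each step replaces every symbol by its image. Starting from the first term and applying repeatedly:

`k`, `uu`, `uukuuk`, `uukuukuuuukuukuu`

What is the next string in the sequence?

Rewriting the 16 symbols of uukuukuuuukuukuu one by one yields uuk uuk uu uuk uuk uu uuk uuk uuk uuk uu uuk uuk uu uuk uuk; concatenated:

uukuukuuuukuukuuuukuukuukuukuuuukuukuuuukuuk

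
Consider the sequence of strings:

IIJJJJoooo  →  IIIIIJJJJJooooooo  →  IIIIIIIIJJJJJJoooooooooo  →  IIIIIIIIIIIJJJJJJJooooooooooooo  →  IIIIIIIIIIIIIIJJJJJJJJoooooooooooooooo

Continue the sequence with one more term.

Each string has the form I^{3n-1} J^{n+3} o^{3n+1} (n = 1, 2, …).
At n = 6 the blocks have lengths 17, 9, 19.

IIIIIIIIIIIIIIIIIJJJJJJJJJooooooooooooooooooo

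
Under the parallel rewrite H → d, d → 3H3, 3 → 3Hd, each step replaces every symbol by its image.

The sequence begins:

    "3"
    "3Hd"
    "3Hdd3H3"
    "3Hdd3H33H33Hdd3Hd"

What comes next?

Replace each of the 17 characters of 3Hdd3H33H33Hdd3Hd in place — 3Hd d 3H3 3H3 3Hd d 3Hd 3Hd d 3Hd 3Hd d 3H3 3H3 3Hd d 3H3 — and concatenate.

3Hdd3H33H33Hdd3Hd3Hdd3Hd3Hdd3H33H33Hdd3H3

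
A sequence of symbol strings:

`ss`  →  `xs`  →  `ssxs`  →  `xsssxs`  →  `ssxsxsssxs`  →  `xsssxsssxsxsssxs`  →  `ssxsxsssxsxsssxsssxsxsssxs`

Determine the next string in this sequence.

This is a Fibonacci-style word recurrence s(k) = s(k−2)·s(k−1): e.g. ss·xs = ssxs.
So term 8 is xsssxsssxsxsssxs·ssxsxsssxsxsssxsssxsxsssxs.

xsssxsssxsxsssxsssxsxsssxsxsssxsssxsxsssxs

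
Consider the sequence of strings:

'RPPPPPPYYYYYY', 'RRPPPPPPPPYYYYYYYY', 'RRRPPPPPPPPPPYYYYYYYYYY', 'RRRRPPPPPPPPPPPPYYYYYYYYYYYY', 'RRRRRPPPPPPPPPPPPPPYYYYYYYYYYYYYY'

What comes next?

RRRRRRPPPPPPPPPPPPPPPPYYYYYYYYYYYYYYYY

Each string has the form R^{n-1} P^{2n+2} Y^{2n+2}, where the shown terms are n = 2, 3, 4, 5, 6.
At n = 7 the blocks have lengths 6, 16, 16.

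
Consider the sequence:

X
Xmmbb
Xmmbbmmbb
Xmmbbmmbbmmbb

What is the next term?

Each term is the previous one with mmbb appended.
One more step from Xmmbbmmbbmmbb gives the answer.

Xmmbbmmbbmmbbmmbb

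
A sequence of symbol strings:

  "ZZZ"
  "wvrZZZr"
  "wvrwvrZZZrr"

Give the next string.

s(k+1) = wvr·s(k)·r, so each term gains wvr as a prefix and r as a suffix.
Applying this once more to wvrwvrZZZrr:

wvrwvrwvrZZZrrr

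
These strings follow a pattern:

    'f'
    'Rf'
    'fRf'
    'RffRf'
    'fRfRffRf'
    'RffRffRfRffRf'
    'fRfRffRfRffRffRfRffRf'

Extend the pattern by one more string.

RffRffRfRffRffRfRffRfRffRffRfRffRf

This is a Fibonacci-style word recurrence s(k) = s(k−2)·s(k−1): e.g. f·Rf = fRf.
The next term joins RffRffRfRffRf and fRfRffRfRffRffRfRffRf.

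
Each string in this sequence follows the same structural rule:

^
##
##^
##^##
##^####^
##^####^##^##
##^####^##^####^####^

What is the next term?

Each term (from the third on) is the previous term followed by the one before it: term 3 = ##·^ = ##^.
The next term joins ##^####^##^####^####^ and ##^####^##^##.

##^####^##^####^####^##^####^##^##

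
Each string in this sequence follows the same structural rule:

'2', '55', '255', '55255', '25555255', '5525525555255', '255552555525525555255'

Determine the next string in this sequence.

5525525555255255552555525525555255

From term 3 onward, concatenate the second-to-last term with the last: 2·55 = 255, 55·255 = 55255, …
Continuing: 5525525555255 · 255552555525525555255 gives term 8.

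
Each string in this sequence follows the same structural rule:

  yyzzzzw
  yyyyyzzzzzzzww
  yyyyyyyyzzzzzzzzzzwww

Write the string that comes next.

yyyyyyyyyyyzzzzzzzzzzzzzwwww

Term n consists of 3n-1 y's, followed by 3n+1 z's, followed by n w's (n = 1, 2, …).
For the next term, n = 4, so the run lengths are 11, 13, 4.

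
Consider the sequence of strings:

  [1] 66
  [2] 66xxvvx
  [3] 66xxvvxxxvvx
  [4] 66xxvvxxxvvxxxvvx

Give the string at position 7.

66xxvvxxxvvxxxvvxxxvvxxxvvxxxvvx

The strings grow by a fixed suffix xxvvx each time.
From 66xxvvxxxvvxxxvvx, 3 further steps: 66xxvvxxxvvxxxvvx → 66xxvvxxxvvxxxvvxxxvvx → 66xxvvxxxvvxxxvvxxxvvxxxvvx → (answer).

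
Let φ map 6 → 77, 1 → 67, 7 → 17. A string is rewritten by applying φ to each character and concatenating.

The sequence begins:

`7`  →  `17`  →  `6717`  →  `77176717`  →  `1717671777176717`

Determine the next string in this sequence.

φ(1717671777176717) expands symbol-by-symbol to 67 17 67 17 77 17 67 17 17 17 67 17 77 17 67 17; joining the 16 pieces gives the next term.

67176717771767171717671777176717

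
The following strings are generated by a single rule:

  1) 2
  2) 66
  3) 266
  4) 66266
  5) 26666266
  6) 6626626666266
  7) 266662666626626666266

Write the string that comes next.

Each term (from the third on) is the two preceding terms concatenated in order: term 3 = 2·66 = 266.
So term 8 is 6626626666266·266662666626626666266.

6626626666266266662666626626666266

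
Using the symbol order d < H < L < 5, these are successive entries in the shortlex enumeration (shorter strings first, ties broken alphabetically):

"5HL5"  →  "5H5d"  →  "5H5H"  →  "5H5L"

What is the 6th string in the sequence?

Continuing the enumeration 2 steps past 5H5L: 5H5L → 5H55 → (answer).

5Ldd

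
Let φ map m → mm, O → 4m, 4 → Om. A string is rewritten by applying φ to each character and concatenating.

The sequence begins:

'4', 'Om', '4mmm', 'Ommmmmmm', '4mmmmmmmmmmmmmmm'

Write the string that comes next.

Ommmmmmmmmmmmmmmmmmmmmmmmmmmmmmm

Replace each of the 16 characters of 4mmmmmmmmmmmmmmm in place — Om mm mm mm mm mm mm mm mm mm mm mm mm mm mm mm — and concatenate.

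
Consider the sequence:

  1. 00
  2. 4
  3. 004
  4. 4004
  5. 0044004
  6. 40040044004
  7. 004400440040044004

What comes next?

40040044004004400440040044004

Each term (from the third on) is the two preceding terms concatenated in order: term 3 = 00·4 = 004.
Continuing: 40040044004 · 004400440040044004 gives term 8.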